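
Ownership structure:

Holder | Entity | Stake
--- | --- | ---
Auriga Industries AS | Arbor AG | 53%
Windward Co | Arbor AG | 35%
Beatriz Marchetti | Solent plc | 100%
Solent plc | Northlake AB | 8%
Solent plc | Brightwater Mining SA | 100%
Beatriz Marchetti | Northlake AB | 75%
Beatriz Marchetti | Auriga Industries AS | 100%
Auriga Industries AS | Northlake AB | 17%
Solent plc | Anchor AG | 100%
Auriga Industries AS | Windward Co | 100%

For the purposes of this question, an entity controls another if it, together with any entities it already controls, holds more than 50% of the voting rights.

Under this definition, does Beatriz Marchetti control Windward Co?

Beatriz holds 100% of Auriga, so Beatriz controls Auriga.
Auriga holds 100% of Windward, so Beatriz controls Windward.

Yes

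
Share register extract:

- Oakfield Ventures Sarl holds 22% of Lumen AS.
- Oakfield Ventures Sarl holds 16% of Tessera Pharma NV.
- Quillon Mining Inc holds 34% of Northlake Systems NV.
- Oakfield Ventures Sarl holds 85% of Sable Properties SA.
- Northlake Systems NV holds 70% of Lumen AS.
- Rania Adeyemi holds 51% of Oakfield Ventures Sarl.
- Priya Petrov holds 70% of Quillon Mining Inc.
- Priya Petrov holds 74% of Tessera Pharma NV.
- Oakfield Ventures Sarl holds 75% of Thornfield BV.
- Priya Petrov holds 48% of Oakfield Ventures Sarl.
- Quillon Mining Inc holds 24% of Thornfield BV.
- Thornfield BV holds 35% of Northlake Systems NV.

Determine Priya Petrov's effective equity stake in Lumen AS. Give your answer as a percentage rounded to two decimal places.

40.16%

Priya reaches Lumen along 4 paths.
Via Oakfield → Thornfield → Northlake: 48% × 75% × 35% × 70% = 8.82%.
Via Quillon → Thornfield → Northlake: 70% × 24% × 35% × 70% = 4.116%.
Via Quillon → Northlake: 70% × 34% × 70% = 16.66%.
Via Oakfield: 48% × 22% = 10.56%.
Total: 8.82% + 4.116% + 16.66% + 10.56% = 40.156%.
Rounded: 40.16%.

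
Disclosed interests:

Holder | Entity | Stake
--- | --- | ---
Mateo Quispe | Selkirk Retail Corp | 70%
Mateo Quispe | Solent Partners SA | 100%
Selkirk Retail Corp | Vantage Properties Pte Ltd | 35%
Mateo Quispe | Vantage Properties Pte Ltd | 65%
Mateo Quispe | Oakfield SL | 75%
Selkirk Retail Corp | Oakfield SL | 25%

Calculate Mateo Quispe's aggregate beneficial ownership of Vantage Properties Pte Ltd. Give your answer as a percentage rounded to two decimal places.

89.50%

Mateo reaches Vantage along 2 paths.
Via Selkirk: 70% × 35% = 24.5%.
Direct stake: 65% = 65%.
Total: 24.5% + 65% = 89.5%.
Rounded: 89.50%.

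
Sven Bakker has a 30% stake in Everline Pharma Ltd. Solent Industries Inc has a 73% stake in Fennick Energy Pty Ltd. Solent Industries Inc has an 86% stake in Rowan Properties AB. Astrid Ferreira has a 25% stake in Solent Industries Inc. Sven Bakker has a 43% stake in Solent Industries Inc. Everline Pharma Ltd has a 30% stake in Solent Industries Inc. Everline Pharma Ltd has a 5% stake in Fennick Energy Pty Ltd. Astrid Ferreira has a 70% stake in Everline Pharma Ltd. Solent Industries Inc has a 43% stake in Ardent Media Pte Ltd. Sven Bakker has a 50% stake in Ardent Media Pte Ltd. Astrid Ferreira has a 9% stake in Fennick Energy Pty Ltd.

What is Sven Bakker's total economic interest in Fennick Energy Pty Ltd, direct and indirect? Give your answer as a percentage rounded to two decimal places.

Sven reaches Fennick along 3 paths.
Via Solent: 43% × 73% = 31.39%.
Via Everline → Solent: 30% × 30% × 73% = 6.57%.
Via Everline: 30% × 5% = 1.5%.
Total: 31.39% + 6.57% + 1.5% = 39.46%.

39.46%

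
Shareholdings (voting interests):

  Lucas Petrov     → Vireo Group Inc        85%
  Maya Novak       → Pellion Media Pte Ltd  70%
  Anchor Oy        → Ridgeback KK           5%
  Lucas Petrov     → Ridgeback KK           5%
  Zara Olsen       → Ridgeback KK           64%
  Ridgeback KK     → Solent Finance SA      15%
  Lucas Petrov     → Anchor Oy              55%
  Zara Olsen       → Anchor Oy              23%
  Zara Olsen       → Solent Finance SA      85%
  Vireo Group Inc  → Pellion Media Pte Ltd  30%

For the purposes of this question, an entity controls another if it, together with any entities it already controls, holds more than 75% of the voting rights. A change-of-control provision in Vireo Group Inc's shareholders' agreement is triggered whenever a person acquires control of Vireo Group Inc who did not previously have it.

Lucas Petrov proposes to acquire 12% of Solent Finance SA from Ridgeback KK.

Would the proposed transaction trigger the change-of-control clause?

The purchase adds only to Lucas's holdings (Ridgeback's stake shrinks), so Lucas is the only person who could newly come to control Vireo.
Lucas holds 85% of Vireo, so Lucas controls Vireo.
So Lucas already controls Vireo before the transaction.
After the purchase, Lucas holds 12% of Solent directly, and Ridgeback's stake falls to 3%.
Lucas controlled Vireo already, so this is not a new person acquiring control; every other person's position is unchanged or reduced.
No new person acquires control, so the clause is not triggered.

No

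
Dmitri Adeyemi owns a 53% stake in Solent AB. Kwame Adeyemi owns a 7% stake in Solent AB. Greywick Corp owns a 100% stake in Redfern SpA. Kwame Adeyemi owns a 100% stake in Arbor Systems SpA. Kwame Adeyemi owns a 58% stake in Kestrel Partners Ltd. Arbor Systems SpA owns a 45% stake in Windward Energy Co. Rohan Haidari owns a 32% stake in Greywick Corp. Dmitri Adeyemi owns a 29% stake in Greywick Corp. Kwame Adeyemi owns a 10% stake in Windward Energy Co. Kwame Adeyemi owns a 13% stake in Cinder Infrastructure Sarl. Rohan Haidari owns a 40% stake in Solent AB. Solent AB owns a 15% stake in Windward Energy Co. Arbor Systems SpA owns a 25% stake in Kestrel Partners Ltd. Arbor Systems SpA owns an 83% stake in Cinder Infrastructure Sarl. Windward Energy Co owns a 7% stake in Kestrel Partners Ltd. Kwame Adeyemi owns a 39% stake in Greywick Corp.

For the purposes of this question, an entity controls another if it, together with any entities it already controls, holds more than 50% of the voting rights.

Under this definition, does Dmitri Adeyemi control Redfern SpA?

Dmitri holds 53% of Solent, so Dmitri controls Solent.
Neither Dmitri nor any entity Dmitri controls holds any voting interest in Redfern.
So Dmitri does not control Redfern.

No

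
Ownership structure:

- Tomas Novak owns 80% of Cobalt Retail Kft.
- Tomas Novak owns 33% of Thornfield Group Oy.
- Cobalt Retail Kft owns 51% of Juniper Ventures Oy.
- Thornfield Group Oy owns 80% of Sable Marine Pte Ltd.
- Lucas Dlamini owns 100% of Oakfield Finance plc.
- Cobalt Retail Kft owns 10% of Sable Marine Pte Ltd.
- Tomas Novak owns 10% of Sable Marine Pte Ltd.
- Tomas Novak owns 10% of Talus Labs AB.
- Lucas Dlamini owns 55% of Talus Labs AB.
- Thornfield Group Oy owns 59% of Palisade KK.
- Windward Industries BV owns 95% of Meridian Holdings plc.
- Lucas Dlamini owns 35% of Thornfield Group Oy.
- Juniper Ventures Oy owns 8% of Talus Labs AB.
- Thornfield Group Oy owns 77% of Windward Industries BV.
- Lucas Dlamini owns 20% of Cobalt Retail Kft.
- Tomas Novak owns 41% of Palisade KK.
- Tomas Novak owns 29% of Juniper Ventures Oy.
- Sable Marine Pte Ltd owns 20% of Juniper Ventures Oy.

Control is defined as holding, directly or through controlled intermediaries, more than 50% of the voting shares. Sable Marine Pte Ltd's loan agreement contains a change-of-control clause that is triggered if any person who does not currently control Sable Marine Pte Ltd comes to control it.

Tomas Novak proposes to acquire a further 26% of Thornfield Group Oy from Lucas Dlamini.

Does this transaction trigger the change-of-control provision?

The purchase adds only to Tomas's holdings (Lucas's stake shrinks), so Tomas is the only person who could newly come to control Sable.
Tomas holds 80% of Cobalt, so Tomas controls Cobalt.
Cobalt and Tomas together hold 51% + 29% = 80% of Juniper, so Tomas controls Juniper.
In Sable, Tomas's side holds only 10% + 10% = 20%, not > 50%.
So before the transaction, Tomas does not control Sable.
After the purchase, Tomas's direct stake in Thornfield rises to 33% + 26% = 59%, and Lucas's stake falls to 9%.
Tomas holds 59% of Thornfield, so Tomas controls Thornfield.
Cobalt and Thornfield and Tomas together hold 10% + 80% + 10% = 100% of Sable, so Tomas controls Sable.
Tomas did not control Sable before and does after, so the clause is triggered.

Yes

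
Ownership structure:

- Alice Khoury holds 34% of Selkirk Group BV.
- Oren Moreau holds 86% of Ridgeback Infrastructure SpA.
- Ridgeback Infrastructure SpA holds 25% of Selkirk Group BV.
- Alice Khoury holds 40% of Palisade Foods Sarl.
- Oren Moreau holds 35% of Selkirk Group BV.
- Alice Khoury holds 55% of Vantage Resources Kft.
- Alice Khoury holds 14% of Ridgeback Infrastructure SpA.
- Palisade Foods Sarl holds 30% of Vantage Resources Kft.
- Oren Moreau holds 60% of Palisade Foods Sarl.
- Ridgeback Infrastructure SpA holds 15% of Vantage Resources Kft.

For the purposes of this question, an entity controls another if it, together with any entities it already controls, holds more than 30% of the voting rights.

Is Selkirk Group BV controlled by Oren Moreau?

Oren holds 86% of Ridgeback, so Oren controls Ridgeback.
Ridgeback and Oren together hold 25% + 35% = 60% of Selkirk, so Oren controls Selkirk.

Yes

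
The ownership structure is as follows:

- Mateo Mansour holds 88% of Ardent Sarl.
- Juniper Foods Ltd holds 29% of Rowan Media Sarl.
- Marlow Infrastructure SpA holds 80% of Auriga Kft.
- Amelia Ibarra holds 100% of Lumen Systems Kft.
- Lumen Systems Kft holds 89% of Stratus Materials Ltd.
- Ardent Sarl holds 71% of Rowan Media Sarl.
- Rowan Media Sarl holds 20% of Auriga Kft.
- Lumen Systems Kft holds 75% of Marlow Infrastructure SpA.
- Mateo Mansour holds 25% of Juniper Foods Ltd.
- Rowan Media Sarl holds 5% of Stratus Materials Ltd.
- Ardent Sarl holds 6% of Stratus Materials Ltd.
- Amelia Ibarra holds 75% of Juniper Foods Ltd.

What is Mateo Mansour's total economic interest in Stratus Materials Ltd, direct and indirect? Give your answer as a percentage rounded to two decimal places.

Mateo reaches Stratus along 3 paths.
Via Ardent → Rowan: 88% × 71% × 5% = 3.124%.
Via Juniper → Rowan: 25% × 29% × 5% = 0.3625%.
Via Ardent: 88% × 6% = 5.28%.
Total: 3.124% + 0.3625% + 5.28% = 8.7665%.
Rounded: 8.77%.

8.77%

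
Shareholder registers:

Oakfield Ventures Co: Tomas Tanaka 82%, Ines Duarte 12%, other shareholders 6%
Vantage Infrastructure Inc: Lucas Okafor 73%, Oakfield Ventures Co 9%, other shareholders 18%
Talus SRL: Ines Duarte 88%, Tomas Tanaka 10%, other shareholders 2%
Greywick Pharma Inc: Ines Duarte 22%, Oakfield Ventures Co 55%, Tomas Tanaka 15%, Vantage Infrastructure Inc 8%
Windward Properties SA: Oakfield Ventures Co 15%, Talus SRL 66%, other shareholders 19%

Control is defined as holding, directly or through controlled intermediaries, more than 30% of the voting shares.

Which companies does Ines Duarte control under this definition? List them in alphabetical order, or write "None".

Ines holds 88% of Talus, so Ines controls Talus.
Talus holds 66% of Windward, so Ines controls Windward.
No other company's threshold is met.

Talus SRL, Windward Properties SA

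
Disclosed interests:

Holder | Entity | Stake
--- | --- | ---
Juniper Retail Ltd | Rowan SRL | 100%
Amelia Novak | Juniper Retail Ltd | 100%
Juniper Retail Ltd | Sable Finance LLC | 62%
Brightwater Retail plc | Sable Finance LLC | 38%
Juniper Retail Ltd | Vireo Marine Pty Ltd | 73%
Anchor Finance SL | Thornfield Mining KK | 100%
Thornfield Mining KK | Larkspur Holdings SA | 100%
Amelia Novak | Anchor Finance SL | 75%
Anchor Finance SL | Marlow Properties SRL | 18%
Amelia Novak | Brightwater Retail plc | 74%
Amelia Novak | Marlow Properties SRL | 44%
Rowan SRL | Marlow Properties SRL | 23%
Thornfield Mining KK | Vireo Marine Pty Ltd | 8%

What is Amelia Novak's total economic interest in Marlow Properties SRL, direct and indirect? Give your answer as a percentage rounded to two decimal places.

Amelia reaches Marlow along 3 paths.
Via Anchor: 75% × 18% = 13.5%.
Via Juniper → Rowan: 100% × 100% × 23% = 23%.
Direct stake: 44% = 44%.
Total: 13.5% + 23% + 44% = 80.5%.
Rounded: 80.50%.

80.50%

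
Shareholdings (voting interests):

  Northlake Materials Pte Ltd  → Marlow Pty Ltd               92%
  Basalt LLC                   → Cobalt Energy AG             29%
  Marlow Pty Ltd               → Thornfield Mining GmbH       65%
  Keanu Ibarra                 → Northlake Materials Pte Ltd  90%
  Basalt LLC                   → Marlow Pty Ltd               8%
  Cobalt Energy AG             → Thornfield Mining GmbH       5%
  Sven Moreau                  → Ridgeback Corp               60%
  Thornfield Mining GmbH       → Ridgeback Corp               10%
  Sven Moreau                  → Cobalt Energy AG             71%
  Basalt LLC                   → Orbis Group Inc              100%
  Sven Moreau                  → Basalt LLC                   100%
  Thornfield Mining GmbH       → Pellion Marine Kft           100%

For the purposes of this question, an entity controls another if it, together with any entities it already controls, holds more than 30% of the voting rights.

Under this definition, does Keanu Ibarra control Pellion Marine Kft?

Keanu holds 90% of Northlake, so Keanu controls Northlake.
Northlake holds 92% of Marlow, so Keanu controls Marlow.
Marlow holds 65% of Thornfield, so Keanu controls Thornfield.
Thornfield holds 100% of Pellion, so Keanu controls Pellion.

Yes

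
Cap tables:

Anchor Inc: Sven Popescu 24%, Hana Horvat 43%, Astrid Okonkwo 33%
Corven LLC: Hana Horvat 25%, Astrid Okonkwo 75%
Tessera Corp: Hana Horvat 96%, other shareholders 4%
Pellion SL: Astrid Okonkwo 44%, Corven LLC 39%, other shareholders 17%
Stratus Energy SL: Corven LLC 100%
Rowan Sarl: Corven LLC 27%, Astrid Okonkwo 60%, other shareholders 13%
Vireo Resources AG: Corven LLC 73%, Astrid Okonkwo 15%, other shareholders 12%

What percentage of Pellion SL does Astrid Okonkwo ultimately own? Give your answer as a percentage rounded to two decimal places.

73.25%

Astrid reaches Pellion along 2 paths.
Direct stake: 44% = 44%.
Via Corven: 75% × 39% = 29.25%.
Total: 44% + 29.25% = 73.25%.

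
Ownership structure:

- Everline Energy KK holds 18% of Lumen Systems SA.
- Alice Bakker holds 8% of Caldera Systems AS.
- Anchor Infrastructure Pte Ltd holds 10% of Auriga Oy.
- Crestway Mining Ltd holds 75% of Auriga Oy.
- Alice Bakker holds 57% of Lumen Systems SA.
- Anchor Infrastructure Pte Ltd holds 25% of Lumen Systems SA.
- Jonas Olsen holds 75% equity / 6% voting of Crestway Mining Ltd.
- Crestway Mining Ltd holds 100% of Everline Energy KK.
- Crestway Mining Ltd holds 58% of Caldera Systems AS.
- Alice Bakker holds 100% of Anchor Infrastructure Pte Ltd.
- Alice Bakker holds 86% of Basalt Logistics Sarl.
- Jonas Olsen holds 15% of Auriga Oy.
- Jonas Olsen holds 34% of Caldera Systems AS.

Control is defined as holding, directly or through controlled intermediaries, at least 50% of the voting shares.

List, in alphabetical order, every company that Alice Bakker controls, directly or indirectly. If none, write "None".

Alice holds 100% of Anchor, so Alice controls Anchor.
Alice holds 86% of Basalt, so Alice controls Basalt.
Anchor and Alice together hold 25% + 57% = 82% of Lumen, so Alice controls Lumen.
No other company's threshold is met.

Anchor Infrastructure Pte Ltd, Basalt Logistics Sarl, Lumen Systems SA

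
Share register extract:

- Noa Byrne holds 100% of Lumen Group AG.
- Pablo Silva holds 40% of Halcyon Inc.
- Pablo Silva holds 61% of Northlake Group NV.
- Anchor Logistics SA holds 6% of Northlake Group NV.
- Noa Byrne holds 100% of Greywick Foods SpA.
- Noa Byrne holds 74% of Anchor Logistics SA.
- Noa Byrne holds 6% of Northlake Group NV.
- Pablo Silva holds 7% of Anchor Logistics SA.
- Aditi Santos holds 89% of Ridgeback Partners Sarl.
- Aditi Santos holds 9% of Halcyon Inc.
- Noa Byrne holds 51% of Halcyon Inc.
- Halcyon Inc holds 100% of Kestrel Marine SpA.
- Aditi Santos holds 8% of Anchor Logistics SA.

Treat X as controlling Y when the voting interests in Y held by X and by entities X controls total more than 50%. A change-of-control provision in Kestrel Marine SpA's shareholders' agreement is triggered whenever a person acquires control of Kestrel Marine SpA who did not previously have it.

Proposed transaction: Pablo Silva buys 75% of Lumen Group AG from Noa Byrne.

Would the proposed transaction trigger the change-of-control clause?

No

The purchase adds only to Pablo's holdings (Noa's stake shrinks), so Pablo is the only person who could newly come to control Kestrel.
Pablo holds 61% of Northlake, so Pablo controls Northlake.
Neither Pablo nor any entity Pablo controls holds any voting interest in Kestrel.
So before the transaction, Pablo does not control Kestrel.
After the purchase, Pablo holds 75% of Lumen directly, and Noa's stake falls to 25%.
Pablo holds 75% of Lumen, so Pablo controls Lumen.
After the transaction, neither Pablo nor any entity Pablo controls holds a voting interest in Kestrel, so Pablo still does not control it.
No new person acquires control, so the clause is not triggered.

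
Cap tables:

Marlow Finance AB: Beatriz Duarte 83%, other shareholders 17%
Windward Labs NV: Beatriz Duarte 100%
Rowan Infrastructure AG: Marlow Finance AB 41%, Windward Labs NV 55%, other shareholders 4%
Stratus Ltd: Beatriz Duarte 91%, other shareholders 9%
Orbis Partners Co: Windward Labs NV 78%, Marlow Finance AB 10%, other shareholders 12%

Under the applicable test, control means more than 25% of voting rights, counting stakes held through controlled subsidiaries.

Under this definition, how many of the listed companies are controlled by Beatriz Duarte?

Beatriz holds 83% of Marlow, so Beatriz controls Marlow.
Beatriz holds 100% of Windward, so Beatriz controls Windward.
Marlow and Windward together hold 41% + 55% = 96% of Rowan, so Beatriz controls Rowan.
Beatriz holds 91% of Stratus, so Beatriz controls Stratus.
Windward and Marlow together hold 78% + 10% = 88% of Orbis, so Beatriz controls Orbis.
Beatriz controls 5 companies.

5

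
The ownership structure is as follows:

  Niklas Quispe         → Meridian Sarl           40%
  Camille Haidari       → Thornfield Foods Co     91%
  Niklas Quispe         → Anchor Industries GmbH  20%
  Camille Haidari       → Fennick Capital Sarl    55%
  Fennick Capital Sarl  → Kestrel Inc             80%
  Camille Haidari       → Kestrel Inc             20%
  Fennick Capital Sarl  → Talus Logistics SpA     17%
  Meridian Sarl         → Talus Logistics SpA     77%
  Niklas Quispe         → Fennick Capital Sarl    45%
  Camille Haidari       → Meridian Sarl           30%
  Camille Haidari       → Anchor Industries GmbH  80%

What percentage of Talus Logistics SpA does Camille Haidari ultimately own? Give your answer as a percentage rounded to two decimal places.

32.45%

Camille reaches Talus along 2 paths.
Via Meridian: 30% × 77% = 23.1%.
Via Fennick: 55% × 17% = 9.35%.
Total: 23.1% + 9.35% = 32.45%.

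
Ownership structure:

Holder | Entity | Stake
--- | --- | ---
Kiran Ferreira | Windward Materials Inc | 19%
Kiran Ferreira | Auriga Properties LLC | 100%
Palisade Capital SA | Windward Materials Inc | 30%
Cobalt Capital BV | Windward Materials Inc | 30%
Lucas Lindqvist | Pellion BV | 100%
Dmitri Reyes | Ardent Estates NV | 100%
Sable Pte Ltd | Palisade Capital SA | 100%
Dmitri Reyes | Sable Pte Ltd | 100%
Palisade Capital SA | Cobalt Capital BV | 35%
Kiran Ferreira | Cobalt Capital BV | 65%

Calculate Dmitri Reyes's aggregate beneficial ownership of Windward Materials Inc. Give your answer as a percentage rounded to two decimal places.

40.50%

Dmitri reaches Windward along 2 paths.
Via Sable → Palisade: 100% × 100% × 30% = 30%.
Via Sable → Palisade → Cobalt: 100% × 100% × 35% × 30% = 10.5%.
Total: 30% + 10.5% = 40.5%.
Rounded: 40.50%.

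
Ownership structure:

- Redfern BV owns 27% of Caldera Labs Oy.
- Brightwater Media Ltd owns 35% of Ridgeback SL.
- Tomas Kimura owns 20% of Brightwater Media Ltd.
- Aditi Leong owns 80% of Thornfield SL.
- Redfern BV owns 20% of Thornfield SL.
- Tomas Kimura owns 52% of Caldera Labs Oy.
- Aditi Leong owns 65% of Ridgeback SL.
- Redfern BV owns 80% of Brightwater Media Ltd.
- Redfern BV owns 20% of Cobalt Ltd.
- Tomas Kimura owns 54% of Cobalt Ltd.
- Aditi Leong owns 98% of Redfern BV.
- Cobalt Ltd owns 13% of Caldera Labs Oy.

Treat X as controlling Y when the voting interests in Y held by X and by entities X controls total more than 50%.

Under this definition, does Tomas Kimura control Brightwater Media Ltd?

Tomas holds 54% of Cobalt, so Tomas controls Cobalt.
Tomas and Cobalt together hold 52% + 13% = 65% of Caldera, so Tomas controls Caldera.
In Brightwater, Tomas's side holds only 20%, not > 50%.
So Tomas does not control Brightwater.

No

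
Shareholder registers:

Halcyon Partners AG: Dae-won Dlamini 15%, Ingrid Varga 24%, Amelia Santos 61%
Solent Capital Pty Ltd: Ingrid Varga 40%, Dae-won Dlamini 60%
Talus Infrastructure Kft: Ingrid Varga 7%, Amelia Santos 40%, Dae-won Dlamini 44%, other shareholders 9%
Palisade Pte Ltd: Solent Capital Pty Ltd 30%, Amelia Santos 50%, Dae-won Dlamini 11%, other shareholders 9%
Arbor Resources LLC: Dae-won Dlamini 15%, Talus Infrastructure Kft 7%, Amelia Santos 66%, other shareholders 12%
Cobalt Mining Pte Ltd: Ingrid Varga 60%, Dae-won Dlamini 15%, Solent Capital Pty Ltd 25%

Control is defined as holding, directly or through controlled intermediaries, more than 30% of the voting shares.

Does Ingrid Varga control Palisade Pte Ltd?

Ingrid holds 40% of Solent, so Ingrid controls Solent.
Ingrid and Solent together hold 60% + 25% = 85% of Cobalt, so Ingrid controls Cobalt.
In Palisade, Ingrid's side holds only 30%, not > 30%.
So Ingrid does not control Palisade.

No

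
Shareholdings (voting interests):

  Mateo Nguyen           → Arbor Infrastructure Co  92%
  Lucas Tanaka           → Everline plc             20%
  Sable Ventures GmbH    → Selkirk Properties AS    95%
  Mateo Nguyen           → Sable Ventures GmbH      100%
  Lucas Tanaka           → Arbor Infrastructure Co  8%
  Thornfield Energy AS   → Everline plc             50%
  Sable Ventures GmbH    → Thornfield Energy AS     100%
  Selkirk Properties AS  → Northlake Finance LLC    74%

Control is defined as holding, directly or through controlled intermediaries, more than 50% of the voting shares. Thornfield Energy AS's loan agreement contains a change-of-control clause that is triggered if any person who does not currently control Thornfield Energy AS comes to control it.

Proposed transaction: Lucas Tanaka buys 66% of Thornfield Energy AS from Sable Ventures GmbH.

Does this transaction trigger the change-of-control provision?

The purchase adds only to Lucas's holdings (Sable's stake shrinks), so Lucas is the only person who could newly come to control Thornfield.
Lucas's largest direct stake is 20% in Everline, which does not meet the threshold, so Lucas controls no company.
Neither Lucas nor any entity Lucas controls holds any voting interest in Thornfield.
So before the transaction, Lucas does not control Thornfield.
After the purchase, Lucas holds 66% of Thornfield directly, and Sable's stake falls to 34%.
Lucas holds 66% of Thornfield, so Lucas controls Thornfield.
Lucas did not control Thornfield before and does after, so the clause is triggered.

Yes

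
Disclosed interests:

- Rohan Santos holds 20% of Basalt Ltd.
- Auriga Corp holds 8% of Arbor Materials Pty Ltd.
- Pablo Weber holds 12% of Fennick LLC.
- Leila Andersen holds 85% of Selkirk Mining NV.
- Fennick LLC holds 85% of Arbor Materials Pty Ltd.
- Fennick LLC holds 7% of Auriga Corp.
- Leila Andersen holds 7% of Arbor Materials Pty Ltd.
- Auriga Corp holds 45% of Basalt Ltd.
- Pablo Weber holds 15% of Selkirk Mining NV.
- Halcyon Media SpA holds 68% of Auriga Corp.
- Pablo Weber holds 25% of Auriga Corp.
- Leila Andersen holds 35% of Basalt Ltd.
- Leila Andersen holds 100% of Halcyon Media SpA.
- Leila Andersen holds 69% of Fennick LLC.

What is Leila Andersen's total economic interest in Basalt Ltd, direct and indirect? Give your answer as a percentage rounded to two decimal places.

Leila reaches Basalt along 3 paths.
Direct stake: 35% = 35%.
Via Fennick → Auriga: 69% × 7% × 45% = 2.1735%.
Via Halcyon → Auriga: 100% × 68% × 45% = 30.6%.
Total: 35% + 2.1735% + 30.6% = 67.7735%.
Rounded: 67.77%.

67.77%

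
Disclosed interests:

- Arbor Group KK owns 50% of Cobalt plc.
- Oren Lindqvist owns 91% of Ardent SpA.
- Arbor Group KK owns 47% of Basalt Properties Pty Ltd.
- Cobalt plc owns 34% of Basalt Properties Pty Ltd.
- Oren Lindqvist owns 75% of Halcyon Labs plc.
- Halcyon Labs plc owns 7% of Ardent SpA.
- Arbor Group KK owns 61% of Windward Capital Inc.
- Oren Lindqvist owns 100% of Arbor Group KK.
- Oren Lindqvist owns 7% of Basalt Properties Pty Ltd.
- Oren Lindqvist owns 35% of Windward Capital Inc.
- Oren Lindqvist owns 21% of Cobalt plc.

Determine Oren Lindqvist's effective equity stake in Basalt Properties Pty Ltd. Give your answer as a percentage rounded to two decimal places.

78.14%

Oren reaches Basalt along 4 paths.
Via Arbor: 100% × 47% = 47%.
Via Cobalt: 21% × 34% = 7.14%.
Via Arbor → Cobalt: 100% × 50% × 34% = 17%.
Direct stake: 7% = 7%.
Total: 47% + 7.14% + 17% + 7% = 78.14%.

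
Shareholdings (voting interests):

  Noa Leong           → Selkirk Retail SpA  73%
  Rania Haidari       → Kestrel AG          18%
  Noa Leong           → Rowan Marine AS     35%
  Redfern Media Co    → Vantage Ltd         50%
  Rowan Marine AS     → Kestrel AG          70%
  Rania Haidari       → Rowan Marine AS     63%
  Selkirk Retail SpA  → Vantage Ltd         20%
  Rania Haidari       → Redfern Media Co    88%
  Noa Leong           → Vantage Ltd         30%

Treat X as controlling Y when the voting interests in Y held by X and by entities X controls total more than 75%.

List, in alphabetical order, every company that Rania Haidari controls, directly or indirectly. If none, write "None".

Rania holds 88% of Redfern, so Rania controls Redfern.
No other company's threshold is met.

Redfern Media Co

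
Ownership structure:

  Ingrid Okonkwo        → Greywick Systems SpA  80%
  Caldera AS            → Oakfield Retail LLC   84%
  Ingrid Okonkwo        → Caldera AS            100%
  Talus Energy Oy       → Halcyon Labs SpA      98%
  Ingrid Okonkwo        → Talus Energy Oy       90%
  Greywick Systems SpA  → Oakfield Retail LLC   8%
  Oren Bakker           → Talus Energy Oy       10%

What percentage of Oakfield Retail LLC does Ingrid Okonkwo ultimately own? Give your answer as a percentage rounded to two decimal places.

90.40%

Ingrid reaches Oakfield along 2 paths.
Via Caldera: 100% × 84% = 84%.
Via Greywick: 80% × 8% = 6.4%.
Total: 84% + 6.4% = 90.4%.
Rounded: 90.40%.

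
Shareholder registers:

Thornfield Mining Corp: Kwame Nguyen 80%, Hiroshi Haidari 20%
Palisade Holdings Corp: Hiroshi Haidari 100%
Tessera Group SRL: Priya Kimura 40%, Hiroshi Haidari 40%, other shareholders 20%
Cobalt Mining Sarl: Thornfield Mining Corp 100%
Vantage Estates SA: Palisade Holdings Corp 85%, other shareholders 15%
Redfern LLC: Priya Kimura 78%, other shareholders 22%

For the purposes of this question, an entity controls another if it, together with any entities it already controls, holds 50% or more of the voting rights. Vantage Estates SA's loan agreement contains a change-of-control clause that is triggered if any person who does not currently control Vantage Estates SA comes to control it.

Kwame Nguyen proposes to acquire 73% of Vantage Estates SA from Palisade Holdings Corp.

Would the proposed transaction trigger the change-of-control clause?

The purchase adds only to Kwame's holdings (Palisade's stake shrinks), so Kwame is the only person who could newly come to control Vantage.
Kwame holds 80% of Thornfield, so Kwame controls Thornfield.
Thornfield holds 100% of Cobalt, so Kwame controls Cobalt.
Neither Kwame nor any entity Kwame controls holds any voting interest in Vantage.
So before the transaction, Kwame does not control Vantage.
After the purchase, Kwame holds 73% of Vantage directly, and Palisade's stake falls to 12%.
Kwame holds 73% of Vantage, so Kwame controls Vantage.
Kwame did not control Vantage before and does after, so the clause is triggered.

Yes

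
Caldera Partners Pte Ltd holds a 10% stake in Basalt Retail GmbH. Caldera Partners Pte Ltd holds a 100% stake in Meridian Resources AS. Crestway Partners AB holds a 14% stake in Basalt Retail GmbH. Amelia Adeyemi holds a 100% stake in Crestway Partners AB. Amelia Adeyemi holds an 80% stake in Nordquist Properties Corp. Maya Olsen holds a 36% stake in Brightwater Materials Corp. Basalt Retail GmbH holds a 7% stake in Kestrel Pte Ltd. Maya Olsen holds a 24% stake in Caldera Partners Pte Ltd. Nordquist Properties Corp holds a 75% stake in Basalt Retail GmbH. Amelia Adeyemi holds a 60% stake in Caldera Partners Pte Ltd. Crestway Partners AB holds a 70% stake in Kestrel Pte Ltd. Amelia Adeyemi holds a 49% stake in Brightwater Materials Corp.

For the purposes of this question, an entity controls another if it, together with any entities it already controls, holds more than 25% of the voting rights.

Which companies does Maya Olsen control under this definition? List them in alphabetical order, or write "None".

Maya holds 36% of Brightwater, so Maya controls Brightwater.
No other company's threshold is met.

Brightwater Materials Corp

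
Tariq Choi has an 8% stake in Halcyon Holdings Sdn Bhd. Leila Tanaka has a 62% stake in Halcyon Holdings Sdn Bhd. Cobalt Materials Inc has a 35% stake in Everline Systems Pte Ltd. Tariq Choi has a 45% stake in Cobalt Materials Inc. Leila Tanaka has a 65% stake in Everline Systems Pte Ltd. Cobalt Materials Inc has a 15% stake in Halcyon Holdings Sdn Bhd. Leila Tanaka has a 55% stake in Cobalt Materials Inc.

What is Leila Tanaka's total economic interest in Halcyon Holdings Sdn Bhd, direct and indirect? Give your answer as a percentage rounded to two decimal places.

Leila reaches Halcyon along 2 paths.
Via Cobalt: 55% × 15% = 8.25%.
Direct stake: 62% = 62%.
Total: 8.25% + 62% = 70.25%.

70.25%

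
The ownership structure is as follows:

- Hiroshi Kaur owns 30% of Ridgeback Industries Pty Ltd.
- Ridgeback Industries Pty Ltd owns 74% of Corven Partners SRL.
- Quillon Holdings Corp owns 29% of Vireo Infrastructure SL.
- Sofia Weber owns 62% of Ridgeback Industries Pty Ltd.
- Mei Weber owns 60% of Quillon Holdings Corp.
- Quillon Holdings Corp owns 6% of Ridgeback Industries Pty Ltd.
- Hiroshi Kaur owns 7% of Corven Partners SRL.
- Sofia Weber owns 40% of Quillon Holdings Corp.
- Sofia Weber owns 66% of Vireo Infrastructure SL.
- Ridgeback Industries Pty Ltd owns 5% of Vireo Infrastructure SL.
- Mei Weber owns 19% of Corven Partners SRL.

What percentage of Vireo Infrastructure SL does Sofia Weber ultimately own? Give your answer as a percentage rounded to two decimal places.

80.82%

Sofia reaches Vireo along 4 paths.
Direct stake: 66% = 66%.
Via Ridgeback: 62% × 5% = 3.1%.
Via Quillon → Ridgeback: 40% × 6% × 5% = 0.12%.
Via Quillon: 40% × 29% = 11.6%.
Total: 66% + 3.1% + 0.12% + 11.6% = 80.82%.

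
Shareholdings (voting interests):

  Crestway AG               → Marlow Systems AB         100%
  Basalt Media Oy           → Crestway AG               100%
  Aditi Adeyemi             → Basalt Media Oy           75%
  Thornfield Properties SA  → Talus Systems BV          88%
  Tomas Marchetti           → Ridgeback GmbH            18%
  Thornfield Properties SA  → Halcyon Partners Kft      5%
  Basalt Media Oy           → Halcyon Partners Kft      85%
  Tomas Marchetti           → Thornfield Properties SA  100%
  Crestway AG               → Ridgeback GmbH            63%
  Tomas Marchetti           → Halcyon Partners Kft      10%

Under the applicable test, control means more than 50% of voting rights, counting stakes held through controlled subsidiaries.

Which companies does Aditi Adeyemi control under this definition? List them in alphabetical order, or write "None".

Basalt Media Oy, Crestway AG, Halcyon Partners Kft, Marlow Systems AB, Ridgeback GmbH

Aditi holds 75% of Basalt, so Aditi controls Basalt.
Basalt holds 100% of Crestway, so Aditi controls Crestway.
Crestway holds 63% of Ridgeback, so Aditi controls Ridgeback.
Crestway holds 100% of Marlow, so Aditi controls Marlow.
Basalt holds 85% of Halcyon, so Aditi controls Halcyon.
No other company's threshold is met.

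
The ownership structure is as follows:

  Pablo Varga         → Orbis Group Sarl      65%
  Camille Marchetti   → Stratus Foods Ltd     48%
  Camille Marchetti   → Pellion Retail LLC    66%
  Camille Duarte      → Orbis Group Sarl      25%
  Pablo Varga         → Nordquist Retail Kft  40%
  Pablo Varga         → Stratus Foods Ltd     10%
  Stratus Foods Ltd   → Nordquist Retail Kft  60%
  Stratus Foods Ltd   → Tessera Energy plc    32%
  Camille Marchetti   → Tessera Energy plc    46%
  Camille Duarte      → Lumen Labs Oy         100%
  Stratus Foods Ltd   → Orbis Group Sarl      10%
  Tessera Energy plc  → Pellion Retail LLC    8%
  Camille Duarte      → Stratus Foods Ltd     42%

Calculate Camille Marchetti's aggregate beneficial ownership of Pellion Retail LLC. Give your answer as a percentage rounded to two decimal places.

Camille Marchetti reaches Pellion along 3 paths.
Direct stake: 66% = 66%.
Via Stratus → Tessera: 48% × 32% × 8% = 1.2288%.
Via Tessera: 46% × 8% = 3.68%.
Total: 66% + 1.2288% + 3.68% = 70.9088%.
Rounded: 70.91%.

70.91%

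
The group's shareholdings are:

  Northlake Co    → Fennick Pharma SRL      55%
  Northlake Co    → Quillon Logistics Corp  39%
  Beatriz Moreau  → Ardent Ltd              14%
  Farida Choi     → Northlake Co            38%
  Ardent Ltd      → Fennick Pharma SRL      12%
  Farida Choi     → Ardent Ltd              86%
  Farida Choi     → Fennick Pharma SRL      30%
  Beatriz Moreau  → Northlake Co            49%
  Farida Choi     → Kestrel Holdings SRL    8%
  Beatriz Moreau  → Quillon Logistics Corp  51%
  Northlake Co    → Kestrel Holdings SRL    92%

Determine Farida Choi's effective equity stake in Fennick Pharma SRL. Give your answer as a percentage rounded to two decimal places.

61.22%

Farida reaches Fennick along 3 paths.
Via Northlake: 38% × 55% = 20.9%.
Direct stake: 30% = 30%.
Via Ardent: 86% × 12% = 10.32%.
Total: 20.9% + 30% + 10.32% = 61.22%.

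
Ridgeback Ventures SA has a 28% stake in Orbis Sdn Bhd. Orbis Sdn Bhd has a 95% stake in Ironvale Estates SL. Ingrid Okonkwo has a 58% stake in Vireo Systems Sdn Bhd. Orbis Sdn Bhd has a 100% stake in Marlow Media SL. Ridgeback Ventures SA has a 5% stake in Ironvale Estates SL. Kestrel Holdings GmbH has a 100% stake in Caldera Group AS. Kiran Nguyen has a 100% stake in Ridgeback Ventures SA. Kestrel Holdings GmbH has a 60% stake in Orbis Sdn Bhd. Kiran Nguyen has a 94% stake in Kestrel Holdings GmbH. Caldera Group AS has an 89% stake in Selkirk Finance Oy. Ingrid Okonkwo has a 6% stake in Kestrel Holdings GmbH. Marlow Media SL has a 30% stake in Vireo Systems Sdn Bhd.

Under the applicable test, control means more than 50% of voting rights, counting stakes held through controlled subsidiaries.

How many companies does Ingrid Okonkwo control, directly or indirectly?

Ingrid holds 58% of Vireo, so Ingrid controls Vireo.
No other company's threshold is met.
Ingrid controls 1 company.

1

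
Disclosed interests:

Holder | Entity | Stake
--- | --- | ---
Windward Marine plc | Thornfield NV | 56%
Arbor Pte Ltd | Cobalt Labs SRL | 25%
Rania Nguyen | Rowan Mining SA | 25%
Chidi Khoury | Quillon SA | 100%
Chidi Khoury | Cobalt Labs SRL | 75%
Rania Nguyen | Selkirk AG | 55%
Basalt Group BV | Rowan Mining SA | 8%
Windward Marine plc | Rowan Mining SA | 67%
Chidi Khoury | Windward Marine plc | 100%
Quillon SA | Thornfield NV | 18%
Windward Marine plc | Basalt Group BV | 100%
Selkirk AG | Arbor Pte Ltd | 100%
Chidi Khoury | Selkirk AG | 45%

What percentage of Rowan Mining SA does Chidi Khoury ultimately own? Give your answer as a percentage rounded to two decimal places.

75.00%

Chidi reaches Rowan along 2 paths.
Via Windward → Basalt: 100% × 100% × 8% = 8%.
Via Windward: 100% × 67% = 67%.
Total: 8% + 67% = 75%.
Rounded: 75.00%.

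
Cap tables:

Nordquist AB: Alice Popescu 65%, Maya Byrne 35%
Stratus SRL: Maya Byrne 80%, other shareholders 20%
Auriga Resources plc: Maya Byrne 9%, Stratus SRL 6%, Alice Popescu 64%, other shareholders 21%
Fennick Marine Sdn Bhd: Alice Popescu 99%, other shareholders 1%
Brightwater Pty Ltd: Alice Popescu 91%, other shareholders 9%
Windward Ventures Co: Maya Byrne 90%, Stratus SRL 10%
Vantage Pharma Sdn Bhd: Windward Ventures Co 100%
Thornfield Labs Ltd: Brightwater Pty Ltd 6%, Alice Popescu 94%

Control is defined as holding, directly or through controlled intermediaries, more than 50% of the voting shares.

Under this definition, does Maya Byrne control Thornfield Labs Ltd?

Maya holds 80% of Stratus, so Maya controls Stratus.
Maya and Stratus together hold 90% + 10% = 100% of Windward, so Maya controls Windward.
Windward holds 100% of Vantage, so Maya controls Vantage.
Neither Maya nor any entity Maya controls holds any voting interest in Thornfield.
So Maya does not control Thornfield.

No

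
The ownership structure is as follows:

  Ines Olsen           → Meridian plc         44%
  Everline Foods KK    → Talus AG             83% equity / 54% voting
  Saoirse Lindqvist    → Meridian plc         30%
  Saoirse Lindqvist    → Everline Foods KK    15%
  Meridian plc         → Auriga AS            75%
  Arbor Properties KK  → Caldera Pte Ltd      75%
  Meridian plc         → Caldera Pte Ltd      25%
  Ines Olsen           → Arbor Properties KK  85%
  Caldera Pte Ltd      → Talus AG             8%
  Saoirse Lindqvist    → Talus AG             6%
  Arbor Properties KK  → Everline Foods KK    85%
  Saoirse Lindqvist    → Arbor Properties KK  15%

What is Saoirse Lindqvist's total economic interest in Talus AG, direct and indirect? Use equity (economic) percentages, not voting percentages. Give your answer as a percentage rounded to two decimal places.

30.53%

Saoirse reaches Talus along 5 paths.
Direct stake: 6% = 6%.
Via Everline: 15% × 83% = 12.45%.
Via Arbor → Everline: 15% × 85% × 83% = 10.5825%.
Via Meridian → Caldera: 30% × 25% × 8% = 0.6%.
Via Arbor → Caldera: 15% × 75% × 8% = 0.9%.
Total: 6% + 12.45% + 10.5825% + 0.6% + 0.9% = 30.5325%.
Rounded: 30.53%.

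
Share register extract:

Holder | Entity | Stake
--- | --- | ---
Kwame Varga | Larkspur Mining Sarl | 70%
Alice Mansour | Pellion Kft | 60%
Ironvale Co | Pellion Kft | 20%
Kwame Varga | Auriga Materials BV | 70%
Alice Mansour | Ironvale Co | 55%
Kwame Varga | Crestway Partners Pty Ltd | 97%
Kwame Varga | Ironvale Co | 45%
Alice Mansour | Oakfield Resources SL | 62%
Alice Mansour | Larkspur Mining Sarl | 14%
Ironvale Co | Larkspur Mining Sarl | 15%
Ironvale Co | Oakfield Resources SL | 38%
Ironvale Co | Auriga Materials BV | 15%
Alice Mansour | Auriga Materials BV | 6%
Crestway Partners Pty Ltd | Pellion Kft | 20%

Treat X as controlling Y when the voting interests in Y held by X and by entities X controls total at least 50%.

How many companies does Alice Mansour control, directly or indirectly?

Alice holds 55% of Ironvale, so Alice controls Ironvale.
Alice and Ironvale together hold 60% + 20% = 80% of Pellion, so Alice controls Pellion.
Alice and Ironvale together hold 62% + 38% = 100% of Oakfield, so Alice controls Oakfield.
No other company's threshold is met.
Alice controls 3 companies.

3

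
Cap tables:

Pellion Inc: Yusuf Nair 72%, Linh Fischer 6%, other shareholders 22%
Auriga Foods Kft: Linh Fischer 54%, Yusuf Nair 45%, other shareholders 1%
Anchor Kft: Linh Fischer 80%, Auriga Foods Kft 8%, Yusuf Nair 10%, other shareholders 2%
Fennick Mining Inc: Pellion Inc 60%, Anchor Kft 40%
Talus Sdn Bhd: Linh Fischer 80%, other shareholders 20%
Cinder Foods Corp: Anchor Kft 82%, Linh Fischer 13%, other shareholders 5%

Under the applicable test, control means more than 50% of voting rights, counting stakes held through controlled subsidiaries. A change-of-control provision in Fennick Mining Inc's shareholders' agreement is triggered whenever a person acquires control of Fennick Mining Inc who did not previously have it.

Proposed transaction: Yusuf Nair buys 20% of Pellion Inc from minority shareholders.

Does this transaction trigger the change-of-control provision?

The purchase changes only Yusuf's holdings, so Yusuf is the only person who could newly come to control Fennick.
Yusuf holds 72% of Pellion, so Yusuf controls Pellion.
Pellion holds 60% of Fennick, so Yusuf controls Fennick.
So Yusuf already controls Fennick before the transaction.
After the purchase, Yusuf's direct stake in Pellion rises to 72% + 20% = 92%.
Yusuf controlled Fennick already, so this is not a new person acquiring control; every other person's position is unchanged or reduced.
No new person acquires control, so the clause is not triggered.

No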